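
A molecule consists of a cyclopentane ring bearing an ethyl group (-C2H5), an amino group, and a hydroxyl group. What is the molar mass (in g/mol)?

129.20 g/mol

Atom tally by fragment:
  cyclopentane ring core → C:5 H:10
  (− 3 ring H displaced by substituents)
  + C2H5 → C:2 H:5
  + NH2 → N:1 H:2
  + OH → O:1 H:1
Element totals:
  C: 7
  H: 15
  N: 1
  O: 1
Molecular formula: C7H15NO.
  M = 7(12.011) + 15(1.008) + 14.007 + 15.999
    = 84.077 + 15.120 + 14.007 + 15.999 = 129.203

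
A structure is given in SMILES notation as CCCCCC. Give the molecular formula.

C6H14

Atom tally by fragment:
  CH3 → C:1 H:3
  CH2 → C:1 H:2
  CH2 → C:1 H:2
  CH2 → C:1 H:2
  CH2 → C:1 H:2
  CH3 → C:1 H:3
Element totals:
  C: 6
  H: 14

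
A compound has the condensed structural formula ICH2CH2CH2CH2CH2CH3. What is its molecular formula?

Atom tally by fragment:
  ICH2 → C:1 H:2 I:1
  CH2 → C:1 H:2
  CH2 → C:1 H:2
  CH2 → C:1 H:2
  CH2 → C:1 H:2
  CH3 → C:1 H:3
Element totals:
  C: 6
  H: 13
  I: 1

C6H13I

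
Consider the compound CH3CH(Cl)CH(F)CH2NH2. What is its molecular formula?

C4H9ClFN

Atom tally by fragment:
  CH3 → C:1 H:3
  CH(Cl) → C:1 H:1 Cl:1
  CH(F) → C:1 H:1 F:1
  CH2NH2 → C:1 H:4 N:1
Element totals:
  C: 4
  H: 9
  Cl: 1
  F: 1
  N: 1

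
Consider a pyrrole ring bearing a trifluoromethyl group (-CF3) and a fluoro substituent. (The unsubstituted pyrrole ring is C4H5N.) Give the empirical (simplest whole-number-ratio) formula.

C5H3F4N

Atom tally by fragment:
  pyrrole ring core → C:4 H:5 N:1
  (− 2 ring H displaced by substituents)
  + CF3 → C:1 F:3
  + F → F:1
Element totals:
  C: 5
  H: 3
  F: 4
  N: 1
Molecular formula: C5H3F4N.
gcd of subscripts (5, 4, 3, 1) = 1, so the empirical formula equals the molecular formula.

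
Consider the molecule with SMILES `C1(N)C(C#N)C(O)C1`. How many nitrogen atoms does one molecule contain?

2

Atom tally by fragment:
  cyclobutane ring core → C:4 H:8
  (− 3 ring H displaced by substituents)
  + NH2 → N:1 H:2
  + CN → C:1 N:1
  + OH → O:1 H:1
Element totals:
  C: 5
  H: 8
  N: 2
  O: 1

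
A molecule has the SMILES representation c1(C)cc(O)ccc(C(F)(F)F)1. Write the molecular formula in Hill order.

Atom tally by fragment:
  benzene ring core → C:6 H:6
  (− 3 ring H displaced by substituents)
  + CH3 → C:1 H:3
  + OH → O:1 H:1
  + CF3 → C:1 F:3
Element totals:
  C: 8
  H: 7
  F: 3
  O: 1

C8H7F3O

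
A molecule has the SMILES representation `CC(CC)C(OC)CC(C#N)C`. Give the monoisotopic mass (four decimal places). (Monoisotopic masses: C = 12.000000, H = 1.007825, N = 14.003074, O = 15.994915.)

169.1467

Atom tally by fragment:
  CH3 → C:1 H:3
  CH(C2H5) → C:3 H:6
  CH(OCH3) → C:2 H:4 O:1
  CH2 → C:1 H:2
  CH(CN) → C:2 H:1 N:1
  CH3 → C:1 H:3
Element totals:
  C: 10
  H: 19
  N: 1
  O: 1
Molecular formula: C10H19NO.
  M = 10(12.0) + 19(1.007825) + 14.003074 + 15.994915
    = 120.000000 + 19.148675 + 14.003074 + 15.994915 = 169.146664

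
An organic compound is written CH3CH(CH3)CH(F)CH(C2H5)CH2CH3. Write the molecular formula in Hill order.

Atom tally by fragment:
  CH3 → C:1 H:3
  CH(CH3) → C:2 H:4
  CH(F) → C:1 H:1 F:1
  CH(C2H5) → C:3 H:6
  CH2 → C:1 H:2
  CH3 → C:1 H:3
Element totals:
  C: 9
  H: 19
  F: 1

C9H19F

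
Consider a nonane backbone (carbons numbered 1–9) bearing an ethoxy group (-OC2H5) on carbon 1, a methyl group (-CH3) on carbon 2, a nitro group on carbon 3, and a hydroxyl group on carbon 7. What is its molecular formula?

Atom tally by fragment:
  C2H5OCH2 → C:3 H:7 O:1
  CH(CH3) → C:2 H:4
  CH(NO2) → C:1 H:1 N:1 O:2
  CH2 → C:1 H:2
  CH2 → C:1 H:2
  CH2 → C:1 H:2
  CH(OH) → C:1 H:2 O:1
  CH2 → C:1 H:2
  CH3 → C:1 H:3
Element totals:
  C: 12
  H: 25
  N: 1
  O: 4

C12H25NO4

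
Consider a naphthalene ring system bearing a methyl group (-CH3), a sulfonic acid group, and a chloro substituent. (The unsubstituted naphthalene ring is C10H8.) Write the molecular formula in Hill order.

C11H9ClO3S

Atom tally by fragment:
  naphthalene ring system core → C:10 H:8
  (− 3 ring H displaced by substituents)
  + CH3 → C:1 H:3
  + SO3H → S:1 O:3 H:1
  + Cl → Cl:1
Element totals:
  C: 11
  H: 9
  Cl: 1
  O: 3
  S: 1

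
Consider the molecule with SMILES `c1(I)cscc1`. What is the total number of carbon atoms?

Atom tally by fragment:
  thiophene ring core → C:4 H:4 S:1
  (− 1 ring H displaced by substituents)
  + I → I:1
Element totals:
  C: 4
  H: 3
  I: 1
  S: 1

4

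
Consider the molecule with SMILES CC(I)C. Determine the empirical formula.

Atom tally by fragment:
  CH3 → C:1 H:3
  CH(I) → C:1 H:1 I:1
  CH3 → C:1 H:3
Element totals:
  C: 3
  H: 7
  I: 1
Molecular formula: C3H7I.
gcd of subscripts (3, 7, 1) = 1, so the empirical formula equals the molecular formula.

C3H7I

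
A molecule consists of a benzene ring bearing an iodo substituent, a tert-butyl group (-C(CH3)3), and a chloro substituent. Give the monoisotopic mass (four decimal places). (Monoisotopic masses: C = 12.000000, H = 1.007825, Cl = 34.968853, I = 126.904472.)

Atom tally by fragment:
  benzene ring core → C:6 H:6
  (− 3 ring H displaced by substituents)
  + I → I:1
  + C(CH3)3 → C:4 H:9
  + Cl → Cl:1
Element totals:
  C: 10
  H: 12
  Cl: 1
  I: 1
Molecular formula: C10H12ClI.
  M = 10(12.0) + 12(1.007825) + 34.968853 + 126.904472
    = 120.000000 + 12.093900 + 34.968853 + 126.904472 = 293.967225

293.9672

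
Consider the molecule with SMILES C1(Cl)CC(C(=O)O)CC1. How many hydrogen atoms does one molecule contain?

Atom tally by fragment:
  cyclopentane ring core → C:5 H:10
  (− 2 ring H displaced by substituents)
  + Cl → Cl:1
  + COOH → C:1 H:1 O:2
Element totals:
  C: 6
  H: 9
  Cl: 1
  O: 2

9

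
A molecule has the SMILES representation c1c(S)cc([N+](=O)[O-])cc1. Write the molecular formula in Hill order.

C6H5NO2S

Atom tally by fragment:
  benzene ring core → C:6 H:6
  (− 2 ring H displaced by substituents)
  + SH → S:1 H:1
  + NO2 → N:1 O:2
Element totals:
  C: 6
  H: 5
  N: 1
  O: 2
  S: 1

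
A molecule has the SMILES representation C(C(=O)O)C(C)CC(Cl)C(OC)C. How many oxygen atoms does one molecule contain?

Atom tally by fragment:
  HOOCCH2 → C:2 H:3 O:2
  CH(CH3) → C:2 H:4
  CH2 → C:1 H:2
  CH(Cl) → C:1 H:1 Cl:1
  CH(OCH3) → C:2 H:4 O:1
  CH3 → C:1 H:3
Element totals:
  C: 9
  H: 17
  Cl: 1
  O: 3

3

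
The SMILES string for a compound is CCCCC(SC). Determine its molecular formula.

C6H14S

Atom tally by fragment:
  CH3 → C:1 H:3
  CH2 → C:1 H:2
  CH2 → C:1 H:2
  CH2 → C:1 H:2
  CH2SCH3 → C:2 H:5 S:1
Element totals:
  C: 6
  H: 14
  S: 1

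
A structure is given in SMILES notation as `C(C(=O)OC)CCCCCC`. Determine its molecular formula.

Atom tally by fragment:
  CH3OOCCH2 → C:3 H:5 O:2
  CH2 → C:1 H:2
  CH2 → C:1 H:2
  CH2 → C:1 H:2
  CH2 → C:1 H:2
  CH2 → C:1 H:2
  CH3 → C:1 H:3
Element totals:
  C: 9
  H: 18
  O: 2

C9H18O2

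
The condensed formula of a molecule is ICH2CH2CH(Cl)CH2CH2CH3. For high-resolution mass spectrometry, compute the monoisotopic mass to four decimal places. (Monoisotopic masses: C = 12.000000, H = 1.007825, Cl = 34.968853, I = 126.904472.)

245.9672

Element totals:
  C: 6
  H: 12
  Cl: 1
  I: 1
Molecular formula: C6H12ClI.
  M = 6(12.0) + 12(1.007825) + 34.968853 + 126.904472
    = 72.000000 + 12.093900 + 34.968853 + 126.904472 = 245.967225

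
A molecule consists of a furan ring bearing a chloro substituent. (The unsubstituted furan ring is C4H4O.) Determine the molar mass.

102.52 g/mol

Atom tally by fragment:
  furan ring core → C:4 H:4 O:1
  (− 1 ring H displaced by substituents)
  + Cl → Cl:1
Element totals:
  C: 4
  H: 3
  Cl: 1
  O: 1
Molecular formula: C4H3ClO.
  M = 4(12.011) + 3(1.008) + 35.45 + 15.999
    = 48.044 + 3.024 + 35.450 + 15.999 = 102.517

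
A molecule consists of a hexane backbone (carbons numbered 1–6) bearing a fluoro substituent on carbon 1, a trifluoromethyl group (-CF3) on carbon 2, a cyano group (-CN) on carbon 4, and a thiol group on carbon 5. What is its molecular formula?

Atom tally by fragment:
  FCH2 → C:1 H:2 F:1
  CH(CF3) → C:2 H:1 F:3
  CH2 → C:1 H:2
  CH(CN) → C:2 H:1 N:1
  CH(SH) → C:1 H:2 S:1
  CH3 → C:1 H:3
Element totals:
  C: 8
  H: 11
  F: 4
  N: 1
  S: 1

C8H11F4NS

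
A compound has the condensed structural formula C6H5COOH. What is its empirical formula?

Element totals:
  C: 7
  H: 6
  O: 2
Molecular formula: C7H6O2.
gcd of subscripts (7, 6, 2) = 1, so the empirical formula equals the molecular formula.

C7H6O2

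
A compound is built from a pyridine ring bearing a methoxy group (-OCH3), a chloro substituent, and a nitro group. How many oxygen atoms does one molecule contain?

3

Atom tally by fragment:
  pyridine ring core → C:5 H:5 N:1
  (− 3 ring H displaced by substituents)
  + OCH3 → C:1 H:3 O:1
  + Cl → Cl:1
  + NO2 → N:1 O:2
Element totals:
  C: 6
  H: 5
  Cl: 1
  N: 2
  O: 3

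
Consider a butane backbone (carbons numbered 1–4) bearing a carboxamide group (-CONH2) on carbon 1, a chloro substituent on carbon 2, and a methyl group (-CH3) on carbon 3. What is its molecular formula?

Atom tally by fragment:
  H2NOCCH2 → C:2 H:4 O:1 N:1
  CH(Cl) → C:1 H:1 Cl:1
  CH(CH3) → C:2 H:4
  CH3 → C:1 H:3
Element totals:
  C: 6
  H: 12
  Cl: 1
  N: 1
  O: 1

C6H12ClNO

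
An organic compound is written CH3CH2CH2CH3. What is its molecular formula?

C4H10

Atom tally by fragment:
  CH3 → C:1 H:3
  CH2 → C:1 H:2
  CH2 → C:1 H:2
  CH3 → C:1 H:3
Element totals:
  C: 4
  H: 10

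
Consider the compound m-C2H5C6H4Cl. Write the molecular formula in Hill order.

C8H9Cl

Element totals:
  C: 8
  H: 9
  Cl: 1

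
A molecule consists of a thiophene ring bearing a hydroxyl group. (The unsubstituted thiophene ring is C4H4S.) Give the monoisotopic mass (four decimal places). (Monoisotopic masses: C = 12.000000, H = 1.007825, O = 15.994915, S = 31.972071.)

Atom tally by fragment:
  thiophene ring core → C:4 H:4 S:1
  (− 1 ring H displaced by substituents)
  + OH → O:1 H:1
Element totals:
  C: 4
  H: 4
  O: 1
  S: 1
Molecular formula: C4H4OS.
  M = 4(12.0) + 4(1.007825) + 15.994915 + 31.972071
    = 48.000000 + 4.031300 + 15.994915 + 31.972071 = 99.998286

99.9983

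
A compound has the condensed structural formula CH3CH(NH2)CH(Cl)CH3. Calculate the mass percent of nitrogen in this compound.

Element totals:
  C: 4
  H: 10
  Cl: 1
  N: 1
Molecular formula: C4H10ClN.
Molar mass = 107.581 g/mol.
Mass from N: 1 × 14.007 = 14.007 g/mol.
%N = 14.007 / 107.581 × 100 = 13.02%.

13.02%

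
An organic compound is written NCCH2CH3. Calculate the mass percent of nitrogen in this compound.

25.43%

Atom tally by fragment:
  NCCH2 → C:2 H:2 N:1
  CH3 → C:1 H:3
Element totals:
  C: 3
  H: 5
  N: 1
Molecular formula: C3H5N.
Molar mass = 55.080 g/mol.
Mass from N: 1 × 14.007 = 14.007 g/mol.
%N = 14.007 / 55.080 × 100 = 25.43%.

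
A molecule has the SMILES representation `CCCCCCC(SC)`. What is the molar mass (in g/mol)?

Atom tally by fragment:
  CH3 → C:1 H:3
  CH2 → C:1 H:2
  CH2 → C:1 H:2
  CH2 → C:1 H:2
  CH2 → C:1 H:2
  CH2 → C:1 H:2
  CH2SCH3 → C:2 H:5 S:1
Element totals:
  C: 8
  H: 18
  S: 1
Molecular formula: C8H18S.
  M = 8(12.011) + 18(1.008) + 32.06
    = 96.088 + 18.144 + 32.060 = 146.292

146.29 g/mol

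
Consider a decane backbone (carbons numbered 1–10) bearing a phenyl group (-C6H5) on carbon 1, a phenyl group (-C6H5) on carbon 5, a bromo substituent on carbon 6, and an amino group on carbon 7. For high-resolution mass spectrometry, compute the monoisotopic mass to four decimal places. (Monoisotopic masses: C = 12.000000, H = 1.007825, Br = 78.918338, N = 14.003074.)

Atom tally by fragment:
  C6H5CH2 → C:7 H:7
  CH2 → C:1 H:2
  CH2 → C:1 H:2
  CH2 → C:1 H:2
  CH(C6H5) → C:7 H:6
  CH(Br) → C:1 H:1 Br:1
  CH(NH2) → C:1 H:3 N:1
  CH2 → C:1 H:2
  CH2 → C:1 H:2
  CH3 → C:1 H:3
Element totals:
  C: 22
  H: 30
  Br: 1
  N: 1
Molecular formula: C22H30BrN.
  M = 22(12.0) + 30(1.007825) + 78.918338 + 14.003074
    = 264.000000 + 30.234750 + 78.918338 + 14.003074 = 387.156162

387.1562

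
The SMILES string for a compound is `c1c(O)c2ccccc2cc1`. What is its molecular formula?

C10H8O

Atom tally by fragment:
  naphthalene ring system core → C:10 H:8
  (− 1 ring H displaced by substituents)
  + OH → O:1 H:1
Element totals:
  C: 10
  H: 8
  O: 1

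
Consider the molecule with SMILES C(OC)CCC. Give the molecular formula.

Atom tally by fragment:
  CH3OCH2 → C:2 H:5 O:1
  CH2 → C:1 H:2
  CH2 → C:1 H:2
  CH3 → C:1 H:3
Element totals:
  C: 5
  H: 12
  O: 1

C5H12O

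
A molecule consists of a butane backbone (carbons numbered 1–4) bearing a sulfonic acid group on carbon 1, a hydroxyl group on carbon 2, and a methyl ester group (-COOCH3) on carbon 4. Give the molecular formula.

C6H12O6S

Atom tally by fragment:
  HO3SCH2 → C:1 H:3 S:1 O:3
  CH(OH) → C:1 H:2 O:1
  CH2 → C:1 H:2
  CH2COOCH3 → C:3 H:5 O:2
Element totals:
  C: 6
  H: 12
  O: 6
  S: 1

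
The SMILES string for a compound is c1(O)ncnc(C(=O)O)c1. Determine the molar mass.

140.10 g/mol

Atom tally by fragment:
  pyrimidine ring core → C:4 H:4 N:2
  (− 2 ring H displaced by substituents)
  + OH → O:1 H:1
  + COOH → C:1 H:1 O:2
Element totals:
  C: 5
  H: 4
  N: 2
  O: 3
Molecular formula: C5H4N2O3.
  M = 5(12.011) + 4(1.008) + 2(14.007) + 3(15.999)
    = 60.055 + 4.032 + 28.014 + 47.997 = 140.098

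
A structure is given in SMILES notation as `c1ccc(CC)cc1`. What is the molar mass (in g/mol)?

106.17 g/mol

Atom tally by fragment:
  benzene ring core → C:6 H:6
  (− 1 ring H displaced by substituents)
  + C2H5 → C:2 H:5
Element totals:
  C: 8
  H: 10
Molecular formula: C8H10.
  M = 8(12.011) + 10(1.008)
    = 96.088 + 10.080 = 106.168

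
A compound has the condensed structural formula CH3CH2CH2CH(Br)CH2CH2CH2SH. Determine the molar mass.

211.16 g/mol

Atom tally by fragment:
  CH3 → C:1 H:3
  CH2 → C:1 H:2
  CH2 → C:1 H:2
  CH(Br) → C:1 H:1 Br:1
  CH2 → C:1 H:2
  CH2 → C:1 H:2
  CH2SH → C:1 H:3 S:1
Element totals:
  C: 7
  H: 15
  Br: 1
  S: 1
Molecular formula: C7H15BrS.
  M = 7(12.011) + 15(1.008) + 79.904 + 32.06
    = 84.077 + 15.120 + 79.904 + 32.060 = 211.161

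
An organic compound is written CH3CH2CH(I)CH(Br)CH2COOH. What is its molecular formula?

Element totals:
  C: 6
  H: 10
  Br: 1
  I: 1
  O: 2

C6H10BrIO2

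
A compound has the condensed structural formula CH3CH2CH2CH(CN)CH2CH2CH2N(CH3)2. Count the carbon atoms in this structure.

Element totals:
  C: 10
  H: 20
  N: 2

10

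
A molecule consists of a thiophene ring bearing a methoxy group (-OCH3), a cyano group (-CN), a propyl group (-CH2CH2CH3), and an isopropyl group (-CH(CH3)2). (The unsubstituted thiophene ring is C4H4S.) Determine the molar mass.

Atom tally by fragment:
  thiophene ring core → C:4 H:4 S:1
  (− 4 ring H displaced by substituents)
  + OCH3 → C:1 H:3 O:1
  + CN → C:1 N:1
  + CH2CH2CH3 → C:3 H:7
  + CH(CH3)2 → C:3 H:7
Element totals:
  C: 12
  H: 17
  N: 1
  O: 1
  S: 1
Molecular formula: C12H17NOS.
  M = 12(12.011) + 17(1.008) + 14.007 + 15.999 + 32.06
    = 144.132 + 17.136 + 14.007 + 15.999 + 32.060 = 223.334

223.33 g/mol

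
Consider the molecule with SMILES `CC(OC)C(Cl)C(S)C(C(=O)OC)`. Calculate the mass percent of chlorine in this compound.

Atom tally by fragment:
  CH3 → C:1 H:3
  CH(OCH3) → C:2 H:4 O:1
  CH(Cl) → C:1 H:1 Cl:1
  CH(SH) → C:1 H:2 S:1
  CH2COOCH3 → C:3 H:5 O:2
Element totals:
  C: 8
  H: 15
  Cl: 1
  O: 3
  S: 1
Molecular formula: C8H15ClO3S.
Molar mass = 226.715 g/mol.
Mass from Cl: 1 × 35.45 = 35.450 g/mol.
%Cl = 35.450 / 226.715 × 100 = 15.64%.

15.64%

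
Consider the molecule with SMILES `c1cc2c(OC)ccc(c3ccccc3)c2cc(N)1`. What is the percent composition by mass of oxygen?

6.42%

Atom tally by fragment:
  naphthalene ring system core → C:10 H:8
  (− 3 ring H displaced by substituents)
  + OCH3 → C:1 H:3 O:1
  + C6H5 → C:6 H:5
  + NH2 → N:1 H:2
Element totals:
  C: 17
  H: 15
  N: 1
  O: 1
Molecular formula: C17H15NO.
Molar mass = 249.313 g/mol.
Mass from O: 1 × 15.999 = 15.999 g/mol.
%O = 15.999 / 249.313 × 100 = 6.42%.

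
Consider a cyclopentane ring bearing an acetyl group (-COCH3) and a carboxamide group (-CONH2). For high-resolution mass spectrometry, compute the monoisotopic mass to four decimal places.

Atom tally by fragment:
  cyclopentane ring core → C:5 H:10
  (− 2 ring H displaced by substituents)
  + COCH3 → C:2 H:3 O:1
  + CONH2 → C:1 H:2 O:1 N:1
Element totals:
  C: 8
  H: 13
  N: 1
  O: 2
Molecular formula: C8H13NO2.
  M = 8(12.0) + 13(1.007825) + 14.003074 + 2(15.994915)
    = 96.000000 + 13.101725 + 14.003074 + 31.989830 = 155.094629

155.0946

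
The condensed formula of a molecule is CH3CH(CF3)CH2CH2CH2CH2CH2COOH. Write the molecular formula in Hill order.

Element totals:
  C: 9
  H: 15
  F: 3
  O: 2

C9H15F3O2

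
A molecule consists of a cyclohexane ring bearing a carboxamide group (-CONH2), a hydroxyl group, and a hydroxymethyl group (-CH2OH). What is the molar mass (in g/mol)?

173.21 g/mol

Atom tally by fragment:
  cyclohexane ring core → C:6 H:12
  (− 3 ring H displaced by substituents)
  + CONH2 → C:1 H:2 O:1 N:1
  + OH → O:1 H:1
  + CH2OH → C:1 H:3 O:1
Element totals:
  C: 8
  H: 15
  N: 1
  O: 3
Molecular formula: C8H15NO3.
  M = 8(12.011) + 15(1.008) + 14.007 + 3(15.999)
    = 96.088 + 15.120 + 14.007 + 47.997 = 173.212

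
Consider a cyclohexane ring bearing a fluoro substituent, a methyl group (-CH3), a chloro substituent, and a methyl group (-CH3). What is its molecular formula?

C8H14ClF

Atom tally by fragment:
  cyclohexane ring core → C:6 H:12
  (− 4 ring H displaced by substituents)
  + F → F:1
  + CH3 → C:1 H:3
  + Cl → Cl:1
  + CH3 → C:1 H:3
Element totals:
  C: 8
  H: 14
  Cl: 1
  F: 1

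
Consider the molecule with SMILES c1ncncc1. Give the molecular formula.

Atom tally by fragment:
  pyrimidine ring core → C:4 H:4 N:2
Element totals:
  C: 4
  H: 4
  N: 2

C4H4N2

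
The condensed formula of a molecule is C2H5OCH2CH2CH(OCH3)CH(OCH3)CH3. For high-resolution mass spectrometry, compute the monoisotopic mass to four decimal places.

Atom tally by fragment:
  C2H5OCH2 → C:3 H:7 O:1
  CH2 → C:1 H:2
  CH(OCH3) → C:2 H:4 O:1
  CH(OCH3) → C:2 H:4 O:1
  CH3 → C:1 H:3
Element totals:
  C: 9
  H: 20
  O: 3
Molecular formula: C9H20O3.
  M = 9(12.0) + 20(1.007825) + 3(15.994915)
    = 108.000000 + 20.156500 + 47.984745 = 176.141245

176.1412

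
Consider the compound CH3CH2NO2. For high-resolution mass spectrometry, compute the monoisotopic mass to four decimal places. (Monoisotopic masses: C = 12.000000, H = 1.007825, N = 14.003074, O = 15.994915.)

75.0320

Element totals:
  C: 2
  H: 5
  N: 1
  O: 2
Molecular formula: C2H5NO2.
  M = 2(12.0) + 5(1.007825) + 14.003074 + 2(15.994915)
    = 24.000000 + 5.039125 + 14.003074 + 31.989830 = 75.032029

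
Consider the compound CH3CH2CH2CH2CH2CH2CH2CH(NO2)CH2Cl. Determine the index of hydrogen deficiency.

Atom tally by fragment:
  CH3 → C:1 H:3
  CH2 → C:1 H:2
  CH2 → C:1 H:2
  CH2 → C:1 H:2
  CH2 → C:1 H:2
  CH2 → C:1 H:2
  CH2 → C:1 H:2
  CH(NO2) → C:1 H:1 N:1 O:2
  CH2Cl → C:1 H:2 Cl:1
Element totals:
  C: 9
  H: 18
  Cl: 1
  N: 1
  O: 2
Molecular formula: C9H18ClNO2.
DoU = (2C + 2 + N − H − X) / 2 = (2·9 + 2 + 1 − 18 − 1) / 2 = 1.

1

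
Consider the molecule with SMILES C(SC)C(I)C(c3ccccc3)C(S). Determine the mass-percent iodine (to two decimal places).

Atom tally by fragment:
  CH3SCH2 → C:2 H:5 S:1
  CH(I) → C:1 H:1 I:1
  CH(C6H5) → C:7 H:6
  CH2SH → C:1 H:3 S:1
Element totals:
  C: 11
  H: 15
  I: 1
  S: 2
Molecular formula: C11H15IS2.
Molar mass = 338.265 g/mol.
Mass from I: 1 × 126.904 = 126.904 g/mol.
%I = 126.904 / 338.265 × 100 = 37.52%.

37.52%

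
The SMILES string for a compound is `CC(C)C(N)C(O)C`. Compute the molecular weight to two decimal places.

117.19 g/mol

Atom tally by fragment:
  CH3 → C:1 H:3
  CH(CH3) → C:2 H:4
  CH(NH2) → C:1 H:3 N:1
  CH(OH) → C:1 H:2 O:1
  CH3 → C:1 H:3
Element totals:
  C: 6
  H: 15
  N: 1
  O: 1
Molecular formula: C6H15NO.
  M = 6(12.011) + 15(1.008) + 14.007 + 15.999
    = 72.066 + 15.120 + 14.007 + 15.999 = 117.192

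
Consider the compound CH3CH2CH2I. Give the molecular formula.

Atom tally by fragment:
  CH3 → C:1 H:3
  CH2 → C:1 H:2
  CH2I → C:1 H:2 I:1
Element totals:
  C: 3
  H: 7
  I: 1

C3H7I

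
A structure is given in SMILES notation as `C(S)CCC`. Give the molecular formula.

Atom tally by fragment:
  HSCH2 → C:1 H:3 S:1
  CH2 → C:1 H:2
  CH2 → C:1 H:2
  CH3 → C:1 H:3
Element totals:
  C: 4
  H: 10
  S: 1

C4H10S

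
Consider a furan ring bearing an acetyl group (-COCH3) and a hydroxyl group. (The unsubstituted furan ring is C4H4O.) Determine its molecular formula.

Atom tally by fragment:
  furan ring core → C:4 H:4 O:1
  (− 2 ring H displaced by substituents)
  + COCH3 → C:2 H:3 O:1
  + OH → O:1 H:1
Element totals:
  C: 6
  H: 6
  O: 3

C6H6O3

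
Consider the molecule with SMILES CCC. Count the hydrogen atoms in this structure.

8

Atom tally by fragment:
  CH3 → C:1 H:3
  CH2 → C:1 H:2
  CH3 → C:1 H:3
Element totals:
  C: 3
  H: 8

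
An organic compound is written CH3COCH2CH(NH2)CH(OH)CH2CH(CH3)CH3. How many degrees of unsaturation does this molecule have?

1

Element totals:
  C: 9
  H: 19
  N: 1
  O: 2
Molecular formula: C9H19NO2.
DoU = (2C + 2 + N − H − X) / 2 = (2·9 + 2 + 1 − 19 − 0) / 2 = 1.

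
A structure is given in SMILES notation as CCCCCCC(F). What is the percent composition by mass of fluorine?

Atom tally by fragment:
  CH3 → C:1 H:3
  CH2 → C:1 H:2
  CH2 → C:1 H:2
  CH2 → C:1 H:2
  CH2 → C:1 H:2
  CH2 → C:1 H:2
  CH2F → C:1 H:2 F:1
Element totals:
  C: 7
  H: 15
  F: 1
Molecular formula: C7H15F.
Molar mass = 118.195 g/mol.
Mass from F: 1 × 18.998 = 18.998 g/mol.
%F = 18.998 / 118.195 × 100 = 16.07%.

16.07%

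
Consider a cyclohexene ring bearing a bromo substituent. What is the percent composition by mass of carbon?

44.75%

Atom tally by fragment:
  cyclohexene ring core → C:6 H:10
  (− 1 ring H displaced by substituents)
  + Br → Br:1
Element totals:
  C: 6
  H: 9
  Br: 1
Molecular formula: C6H9Br.
Molar mass = 161.042 g/mol.
Mass from C: 6 × 12.011 = 72.066 g/mol.
%C = 72.066 / 161.042 × 100 = 44.75%.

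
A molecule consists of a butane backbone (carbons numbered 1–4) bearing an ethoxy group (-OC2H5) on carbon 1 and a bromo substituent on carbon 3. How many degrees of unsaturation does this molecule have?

0

Atom tally by fragment:
  C2H5OCH2 → C:3 H:7 O:1
  CH2 → C:1 H:2
  CH(Br) → C:1 H:1 Br:1
  CH3 → C:1 H:3
Element totals:
  C: 6
  H: 13
  Br: 1
  O: 1
Molecular formula: C6H13BrO.
DoU = (2C + 2 + N − H − X) / 2 = (2·6 + 2 + 0 − 13 − 1) / 2 = 0.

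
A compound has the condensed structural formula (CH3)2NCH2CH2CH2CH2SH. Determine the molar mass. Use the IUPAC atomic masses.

133.25 g/mol

Atom tally by fragment:
  (CH3)2NCH2 → C:3 H:8 N:1
  CH2 → C:1 H:2
  CH2 → C:1 H:2
  CH2SH → C:1 H:3 S:1
Element totals:
  C: 6
  H: 15
  N: 1
  S: 1
Molecular formula: C6H15NS.
  M = 6(12.011) + 15(1.008) + 14.007 + 32.06
    = 72.066 + 15.120 + 14.007 + 32.060 = 133.253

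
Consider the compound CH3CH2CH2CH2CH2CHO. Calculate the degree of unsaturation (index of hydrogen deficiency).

Atom tally by fragment:
  CH3 → C:1 H:3
  CH2 → C:1 H:2
  CH2 → C:1 H:2
  CH2 → C:1 H:2
  CH2CHO → C:2 H:3 O:1
Element totals:
  C: 6
  H: 12
  O: 1
Molecular formula: C6H12O.
DoU = (2C + 2 + N − H − X) / 2 = (2·6 + 2 + 0 − 12 − 0) / 2 = 1.

1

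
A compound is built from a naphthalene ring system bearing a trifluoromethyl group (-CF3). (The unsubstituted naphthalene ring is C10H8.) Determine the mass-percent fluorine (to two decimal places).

29.05%

Atom tally by fragment:
  naphthalene ring system core → C:10 H:8
  (− 1 ring H displaced by substituents)
  + CF3 → C:1 F:3
Element totals:
  C: 11
  H: 7
  F: 3
Molecular formula: C11H7F3.
Molar mass = 196.171 g/mol.
Mass from F: 3 × 18.998 = 56.994 g/mol.
%F = 56.994 / 196.171 × 100 = 29.05%.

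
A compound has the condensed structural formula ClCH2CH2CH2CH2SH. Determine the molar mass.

Atom tally by fragment:
  ClCH2 → C:1 H:2 Cl:1
  CH2 → C:1 H:2
  CH2 → C:1 H:2
  CH2SH → C:1 H:3 S:1
Element totals:
  C: 4
  H: 9
  Cl: 1
  S: 1
Molecular formula: C4H9ClS.
  M = 4(12.011) + 9(1.008) + 35.45 + 32.06
    = 48.044 + 9.072 + 35.450 + 32.060 = 124.626

124.63 g/mol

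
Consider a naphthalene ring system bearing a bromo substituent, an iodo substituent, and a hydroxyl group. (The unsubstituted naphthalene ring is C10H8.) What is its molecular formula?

Atom tally by fragment:
  naphthalene ring system core → C:10 H:8
  (− 3 ring H displaced by substituents)
  + Br → Br:1
  + I → I:1
  + OH → O:1 H:1
Element totals:
  C: 10
  H: 6
  Br: 1
  I: 1
  O: 1

C10H6BrIO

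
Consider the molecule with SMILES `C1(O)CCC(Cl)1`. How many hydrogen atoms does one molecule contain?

7

Atom tally by fragment:
  cyclobutane ring core → C:4 H:8
  (− 2 ring H displaced by substituents)
  + OH → O:1 H:1
  + Cl → Cl:1
Element totals:
  C: 4
  H: 7
  Cl: 1
  O: 1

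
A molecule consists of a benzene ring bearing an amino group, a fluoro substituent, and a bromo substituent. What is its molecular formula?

Atom tally by fragment:
  benzene ring core → C:6 H:6
  (− 3 ring H displaced by substituents)
  + NH2 → N:1 H:2
  + F → F:1
  + Br → Br:1
Element totals:
  C: 6
  H: 5
  Br: 1
  F: 1
  N: 1

C6H5BrFN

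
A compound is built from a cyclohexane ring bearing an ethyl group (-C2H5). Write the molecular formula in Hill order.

C8H16

Atom tally by fragment:
  cyclohexane ring core → C:6 H:12
  (− 1 ring H displaced by substituents)
  + C2H5 → C:2 H:5
Element totals:
  C: 8
  H: 16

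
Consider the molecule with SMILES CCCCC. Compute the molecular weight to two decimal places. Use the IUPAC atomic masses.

Atom tally by fragment:
  CH3 → C:1 H:3
  CH2 → C:1 H:2
  CH2 → C:1 H:2
  CH2 → C:1 H:2
  CH3 → C:1 H:3
Element totals:
  C: 5
  H: 12
Molecular formula: C5H12.
  M = 5(12.011) + 12(1.008)
    = 60.055 + 12.096 = 72.151

72.15 g/mol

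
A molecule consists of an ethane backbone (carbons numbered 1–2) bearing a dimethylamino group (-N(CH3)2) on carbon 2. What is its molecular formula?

C4H11N

Atom tally by fragment:
  CH3 → C:1 H:3
  CH2N(CH3)2 → C:3 H:8 N:1
Element totals:
  C: 4
  H: 11
  N: 1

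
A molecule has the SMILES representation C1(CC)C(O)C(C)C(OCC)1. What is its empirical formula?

Atom tally by fragment:
  cyclobutane ring core → C:4 H:8
  (− 4 ring H displaced by substituents)
  + C2H5 → C:2 H:5
  + OH → O:1 H:1
  + CH3 → C:1 H:3
  + OC2H5 → C:2 H:5 O:1
Element totals:
  C: 9
  H: 18
  O: 2
Molecular formula: C9H18O2.
gcd of subscripts (9, 18, 2) = 1, so the empirical formula equals the molecular formula.

C9H18O2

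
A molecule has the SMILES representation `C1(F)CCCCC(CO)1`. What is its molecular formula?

Atom tally by fragment:
  cyclohexane ring core → C:6 H:12
  (− 2 ring H displaced by substituents)
  + F → F:1
  + CH2OH → C:1 H:3 O:1
Element totals:
  C: 7
  H: 13
  F: 1
  O: 1

C7H13FO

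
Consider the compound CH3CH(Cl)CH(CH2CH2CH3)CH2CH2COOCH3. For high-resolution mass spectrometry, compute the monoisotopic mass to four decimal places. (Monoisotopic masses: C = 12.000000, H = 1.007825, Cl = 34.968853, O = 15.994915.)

Atom tally by fragment:
  CH3 → C:1 H:3
  CH(Cl) → C:1 H:1 Cl:1
  CH(CH2CH2CH3) → C:4 H:8
  CH2 → C:1 H:2
  CH2COOCH3 → C:3 H:5 O:2
Element totals:
  C: 10
  H: 19
  Cl: 1
  O: 2
Molecular formula: C10H19ClO2.
  M = 10(12.0) + 19(1.007825) + 34.968853 + 2(15.994915)
    = 120.000000 + 19.148675 + 34.968853 + 31.989830 = 206.107358

206.1074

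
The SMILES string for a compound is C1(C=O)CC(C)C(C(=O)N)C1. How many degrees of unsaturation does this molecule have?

Atom tally by fragment:
  cyclopentane ring core → C:5 H:10
  (− 3 ring H displaced by substituents)
  + CHO → C:1 H:1 O:1
  + CH3 → C:1 H:3
  + CONH2 → C:1 H:2 O:1 N:1
Element totals:
  C: 8
  H: 13
  N: 1
  O: 2
Molecular formula: C8H13NO2.
DoU = (2C + 2 + N − H − X) / 2 = (2·8 + 2 + 1 − 13 − 0) / 2 = 3.

3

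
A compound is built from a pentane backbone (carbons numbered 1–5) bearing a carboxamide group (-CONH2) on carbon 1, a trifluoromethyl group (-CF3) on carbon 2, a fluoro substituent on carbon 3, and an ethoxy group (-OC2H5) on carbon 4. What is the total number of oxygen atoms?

Atom tally by fragment:
  H2NOCCH2 → C:2 H:4 O:1 N:1
  CH(CF3) → C:2 H:1 F:3
  CH(F) → C:1 H:1 F:1
  CH(OC2H5) → C:3 H:6 O:1
  CH3 → C:1 H:3
Element totals:
  C: 9
  H: 15
  F: 4
  N: 1
  O: 2

2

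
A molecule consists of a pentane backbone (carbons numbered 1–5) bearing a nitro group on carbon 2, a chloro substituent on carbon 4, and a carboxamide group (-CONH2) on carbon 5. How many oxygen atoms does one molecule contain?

3

Atom tally by fragment:
  CH3 → C:1 H:3
  CH(NO2) → C:1 H:1 N:1 O:2
  CH2 → C:1 H:2
  CH(Cl) → C:1 H:1 Cl:1
  CH2CONH2 → C:2 H:4 O:1 N:1
Element totals:
  C: 6
  H: 11
  Cl: 1
  N: 2
  O: 3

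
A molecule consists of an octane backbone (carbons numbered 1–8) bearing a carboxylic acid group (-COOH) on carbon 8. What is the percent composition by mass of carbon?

Atom tally by fragment:
  CH3 → C:1 H:3
  CH2 → C:1 H:2
  CH2 → C:1 H:2
  CH2 → C:1 H:2
  CH2 → C:1 H:2
  CH2 → C:1 H:2
  CH2 → C:1 H:2
  CH2COOH → C:2 H:3 O:2
Element totals:
  C: 9
  H: 18
  O: 2
Molecular formula: C9H18O2.
Molar mass = 158.241 g/mol.
Mass from C: 9 × 12.011 = 108.099 g/mol.
%C = 108.099 / 158.241 × 100 = 68.31%.

68.31%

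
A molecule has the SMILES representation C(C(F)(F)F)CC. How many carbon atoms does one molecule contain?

Atom tally by fragment:
  F3CCH2 → C:2 H:2 F:3
  CH2 → C:1 H:2
  CH3 → C:1 H:3
Element totals:
  C: 4
  H: 7
  F: 3

4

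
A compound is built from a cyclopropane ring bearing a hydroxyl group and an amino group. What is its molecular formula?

Atom tally by fragment:
  cyclopropane ring core → C:3 H:6
  (− 2 ring H displaced by substituents)
  + OH → O:1 H:1
  + NH2 → N:1 H:2
Element totals:
  C: 3
  H: 7
  N: 1
  O: 1

C3H7NO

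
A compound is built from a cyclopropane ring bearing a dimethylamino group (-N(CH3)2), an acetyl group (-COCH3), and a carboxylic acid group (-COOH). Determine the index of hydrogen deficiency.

Atom tally by fragment:
  cyclopropane ring core → C:3 H:6
  (− 3 ring H displaced by substituents)
  + N(CH3)2 → N:1 C:2 H:6
  + COCH3 → C:2 H:3 O:1
  + COOH → C:1 H:1 O:2
Element totals:
  C: 8
  H: 13
  N: 1
  O: 3
Molecular formula: C8H13NO3.
DoU = (2C + 2 + N − H − X) / 2 = (2·8 + 2 + 1 − 13 − 0) / 2 = 3.

3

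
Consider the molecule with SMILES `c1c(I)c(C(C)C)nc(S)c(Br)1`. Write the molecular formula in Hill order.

C8H9BrINS

Atom tally by fragment:
  pyridine ring core → C:5 H:5 N:1
  (− 4 ring H displaced by substituents)
  + I → I:1
  + CH(CH3)2 → C:3 H:7
  + SH → S:1 H:1
  + Br → Br:1
Element totals:
  C: 8
  H: 9
  Br: 1
  I: 1
  N: 1
  S: 1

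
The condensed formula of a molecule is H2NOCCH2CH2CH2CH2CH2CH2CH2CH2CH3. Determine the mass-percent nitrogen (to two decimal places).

Element totals:
  C: 10
  H: 21
  N: 1
  O: 1
Molecular formula: C10H21NO.
Molar mass = 171.284 g/mol.
Mass from N: 1 × 14.007 = 14.007 g/mol.
%N = 14.007 / 171.284 × 100 = 8.18%.

8.18%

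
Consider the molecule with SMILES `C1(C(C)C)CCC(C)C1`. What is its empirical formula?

CH2

Atom tally by fragment:
  cyclopentane ring core → C:5 H:10
  (− 2 ring H displaced by substituents)
  + CH(CH3)2 → C:3 H:7
  + CH3 → C:1 H:3
Element totals:
  C: 9
  H: 18
Molecular formula: C9H18.
gcd of subscripts = 9; dividing each by 9:
  C: 9/9 = 1
  H: 18/9 = 2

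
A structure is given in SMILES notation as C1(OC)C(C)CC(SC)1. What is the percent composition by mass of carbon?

57.49%

Atom tally by fragment:
  cyclobutane ring core → C:4 H:8
  (− 3 ring H displaced by substituents)
  + OCH3 → C:1 H:3 O:1
  + CH3 → C:1 H:3
  + SCH3 → C:1 H:3 S:1
Element totals:
  C: 7
  H: 14
  O: 1
  S: 1
Molecular formula: C7H14OS.
Molar mass = 146.248 g/mol.
Mass from C: 7 × 12.011 = 84.077 g/mol.
%C = 84.077 / 146.248 × 100 = 57.49%.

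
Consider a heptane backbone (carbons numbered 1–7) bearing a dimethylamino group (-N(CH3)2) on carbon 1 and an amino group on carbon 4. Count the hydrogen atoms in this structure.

Atom tally by fragment:
  (CH3)2NCH2 → C:3 H:8 N:1
  CH2 → C:1 H:2
  CH2 → C:1 H:2
  CH(NH2) → C:1 H:3 N:1
  CH2 → C:1 H:2
  CH2 → C:1 H:2
  CH3 → C:1 H:3
Element totals:
  C: 9
  H: 22
  N: 2

22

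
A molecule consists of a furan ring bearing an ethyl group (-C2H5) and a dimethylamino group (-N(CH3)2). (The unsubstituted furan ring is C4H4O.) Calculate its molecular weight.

139.20 g/mol

Atom tally by fragment:
  furan ring core → C:4 H:4 O:1
  (− 2 ring H displaced by substituents)
  + C2H5 → C:2 H:5
  + N(CH3)2 → N:1 C:2 H:6
Element totals:
  C: 8
  H: 13
  N: 1
  O: 1
Molecular formula: C8H13NO.
  M = 8(12.011) + 13(1.008) + 14.007 + 15.999
    = 96.088 + 13.104 + 14.007 + 15.999 = 139.198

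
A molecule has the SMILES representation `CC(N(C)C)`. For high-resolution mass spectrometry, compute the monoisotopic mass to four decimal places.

73.0891

Atom tally by fragment:
  CH3 → C:1 H:3
  CH2N(CH3)2 → C:3 H:8 N:1
Element totals:
  C: 4
  H: 11
  N: 1
Molecular formula: C4H11N.
  M = 4(12.0) + 11(1.007825) + 14.003074
    = 48.000000 + 11.086075 + 14.003074 = 73.089149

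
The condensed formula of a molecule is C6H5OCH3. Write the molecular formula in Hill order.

Element totals:
  C: 7
  H: 8
  O: 1

C7H8O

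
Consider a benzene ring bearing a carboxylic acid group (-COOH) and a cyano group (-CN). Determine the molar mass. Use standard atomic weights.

Atom tally by fragment:
  benzene ring core → C:6 H:6
  (− 2 ring H displaced by substituents)
  + COOH → C:1 H:1 O:2
  + CN → C:1 N:1
Element totals:
  C: 8
  H: 5
  N: 1
  O: 2
Molecular formula: C8H5NO2.
  M = 8(12.011) + 5(1.008) + 14.007 + 2(15.999)
    = 96.088 + 5.040 + 14.007 + 31.998 = 147.133

147.13 g/mol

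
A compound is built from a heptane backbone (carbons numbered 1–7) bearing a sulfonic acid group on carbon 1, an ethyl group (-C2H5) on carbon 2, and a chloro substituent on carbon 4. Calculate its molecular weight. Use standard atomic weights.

242.76 g/mol

Atom tally by fragment:
  HO3SCH2 → C:1 H:3 S:1 O:3
  CH(C2H5) → C:3 H:6
  CH2 → C:1 H:2
  CH(Cl) → C:1 H:1 Cl:1
  CH2 → C:1 H:2
  CH2 → C:1 H:2
  CH3 → C:1 H:3
Element totals:
  C: 9
  H: 19
  Cl: 1
  O: 3
  S: 1
Molecular formula: C9H19ClO3S.
  M = 9(12.011) + 19(1.008) + 35.45 + 3(15.999) + 32.06
    = 108.099 + 19.152 + 35.450 + 47.997 + 32.060 = 242.758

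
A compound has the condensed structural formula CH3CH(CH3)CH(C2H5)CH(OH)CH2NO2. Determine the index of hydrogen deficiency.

1

Atom tally by fragment:
  CH3 → C:1 H:3
  CH(CH3) → C:2 H:4
  CH(C2H5) → C:3 H:6
  CH(OH) → C:1 H:2 O:1
  CH2NO2 → C:1 H:2 N:1 O:2
Element totals:
  C: 8
  H: 17
  N: 1
  O: 3
Molecular formula: C8H17NO3.
DoU = (2C + 2 + N − H − X) / 2 = (2·8 + 2 + 1 − 17 − 0) / 2 = 1.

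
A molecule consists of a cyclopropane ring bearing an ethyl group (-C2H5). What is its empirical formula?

Atom tally by fragment:
  cyclopropane ring core → C:3 H:6
  (− 1 ring H displaced by substituents)
  + C2H5 → C:2 H:5
Element totals:
  C: 5
  H: 10
Molecular formula: C5H10.
gcd of subscripts = 5; dividing each by 5:
  C: 5/5 = 1
  H: 10/5 = 2

CH2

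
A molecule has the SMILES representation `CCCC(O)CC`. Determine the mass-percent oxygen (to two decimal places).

15.66%

Atom tally by fragment:
  CH3 → C:1 H:3
  CH2 → C:1 H:2
  CH2 → C:1 H:2
  CH(OH) → C:1 H:2 O:1
  CH2 → C:1 H:2
  CH3 → C:1 H:3
Element totals:
  C: 6
  H: 14
  O: 1
Molecular formula: C6H14O.
Molar mass = 102.177 g/mol.
Mass from O: 1 × 15.999 = 15.999 g/mol.
%O = 15.999 / 102.177 × 100 = 15.66%.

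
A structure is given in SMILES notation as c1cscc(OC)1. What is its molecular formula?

C5H6OS

Atom tally by fragment:
  thiophene ring core → C:4 H:4 S:1
  (− 1 ring H displaced by substituents)
  + OCH3 → C:1 H:3 O:1
Element totals:
  C: 5
  H: 6
  O: 1
  S: 1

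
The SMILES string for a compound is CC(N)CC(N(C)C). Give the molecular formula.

Atom tally by fragment:
  CH3 → C:1 H:3
  CH(NH2) → C:1 H:3 N:1
  CH2 → C:1 H:2
  CH2N(CH3)2 → C:3 H:8 N:1
Element totals:
  C: 6
  H: 16
  N: 2

C6H16N2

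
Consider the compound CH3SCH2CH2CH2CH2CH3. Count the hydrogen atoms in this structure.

14

Atom tally by fragment:
  CH3SCH2 → C:2 H:5 S:1
  CH2 → C:1 H:2
  CH2 → C:1 H:2
  CH2 → C:1 H:2
  CH3 → C:1 H:3
Element totals:
  C: 6
  H: 14
  S: 1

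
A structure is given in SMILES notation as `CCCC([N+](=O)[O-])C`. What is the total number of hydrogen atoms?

11

Atom tally by fragment:
  CH3 → C:1 H:3
  CH2 → C:1 H:2
  CH2 → C:1 H:2
  CH(NO2) → C:1 H:1 N:1 O:2
  CH3 → C:1 H:3
Element totals:
  C: 5
  H: 11
  N: 1
  O: 2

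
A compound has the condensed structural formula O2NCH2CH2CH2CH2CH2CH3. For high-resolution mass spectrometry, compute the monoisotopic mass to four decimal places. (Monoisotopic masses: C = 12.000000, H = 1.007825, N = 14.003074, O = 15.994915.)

Element totals:
  C: 6
  H: 13
  N: 1
  O: 2
Molecular formula: C6H13NO2.
  M = 6(12.0) + 13(1.007825) + 14.003074 + 2(15.994915)
    = 72.000000 + 13.101725 + 14.003074 + 31.989830 = 131.094629

131.0946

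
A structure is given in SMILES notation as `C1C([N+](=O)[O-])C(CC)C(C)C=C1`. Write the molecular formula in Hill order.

Atom tally by fragment:
  cyclohexene ring core → C:6 H:10
  (− 3 ring H displaced by substituents)
  + NO2 → N:1 O:2
  + C2H5 → C:2 H:5
  + CH3 → C:1 H:3
Element totals:
  C: 9
  H: 15
  N: 1
  O: 2

C9H15NO2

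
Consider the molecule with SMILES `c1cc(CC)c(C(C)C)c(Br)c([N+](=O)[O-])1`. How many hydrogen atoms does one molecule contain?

Atom tally by fragment:
  benzene ring core → C:6 H:6
  (− 4 ring H displaced by substituents)
  + C2H5 → C:2 H:5
  + CH(CH3)2 → C:3 H:7
  + Br → Br:1
  + NO2 → N:1 O:2
Element totals:
  C: 11
  H: 14
  Br: 1
  N: 1
  O: 2

14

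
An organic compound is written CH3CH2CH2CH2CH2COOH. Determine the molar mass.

Atom tally by fragment:
  CH3 → C:1 H:3
  CH2 → C:1 H:2
  CH2 → C:1 H:2
  CH2 → C:1 H:2
  CH2COOH → C:2 H:3 O:2
Element totals:
  C: 6
  H: 12
  O: 2
Molecular formula: C6H12O2.
  M = 6(12.011) + 12(1.008) + 2(15.999)
    = 72.066 + 12.096 + 31.998 = 116.160

116.16 g/mol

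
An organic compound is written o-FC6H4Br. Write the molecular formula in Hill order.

Element totals:
  C: 6
  H: 4
  Br: 1
  F: 1

C6H4BrF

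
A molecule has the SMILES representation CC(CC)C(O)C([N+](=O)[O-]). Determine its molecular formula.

Atom tally by fragment:
  CH3 → C:1 H:3
  CH(C2H5) → C:3 H:6
  CH(OH) → C:1 H:2 O:1
  CH2NO2 → C:1 H:2 N:1 O:2
Element totals:
  C: 6
  H: 13
  N: 1
  O: 3

C6H13NO3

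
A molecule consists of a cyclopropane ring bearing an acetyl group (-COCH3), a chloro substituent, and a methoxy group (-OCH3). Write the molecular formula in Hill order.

Atom tally by fragment:
  cyclopropane ring core → C:3 H:6
  (− 3 ring H displaced by substituents)
  + COCH3 → C:2 H:3 O:1
  + Cl → Cl:1
  + OCH3 → C:1 H:3 O:1
Element totals:
  C: 6
  H: 9
  Cl: 1
  O: 2

C6H9ClO2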